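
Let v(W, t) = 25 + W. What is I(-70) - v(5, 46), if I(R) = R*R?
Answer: 4870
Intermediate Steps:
I(R) = R**2
I(-70) - v(5, 46) = (-70)**2 - (25 + 5) = 4900 - 1*30 = 4900 - 30 = 4870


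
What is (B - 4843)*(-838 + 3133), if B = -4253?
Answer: -20875320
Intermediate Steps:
(B - 4843)*(-838 + 3133) = (-4253 - 4843)*(-838 + 3133) = -9096*2295 = -20875320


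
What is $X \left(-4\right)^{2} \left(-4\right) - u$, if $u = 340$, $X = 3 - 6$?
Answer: $-148$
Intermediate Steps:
$X = -3$ ($X = 3 - 6 = -3$)
$X \left(-4\right)^{2} \left(-4\right) - u = - 3 \left(-4\right)^{2} \left(-4\right) - 340 = \left(-3\right) 16 \left(-4\right) - 340 = \left(-48\right) \left(-4\right) - 340 = 192 - 340 = -148$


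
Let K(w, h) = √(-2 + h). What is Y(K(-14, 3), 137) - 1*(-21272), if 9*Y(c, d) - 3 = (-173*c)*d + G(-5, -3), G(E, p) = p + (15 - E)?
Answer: 167767/9 ≈ 18641.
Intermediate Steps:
G(E, p) = 15 + p - E
Y(c, d) = 20/9 - 173*c*d/9 (Y(c, d) = ⅓ + ((-173*c)*d + (15 - 3 - 1*(-5)))/9 = ⅓ + (-173*c*d + (15 - 3 + 5))/9 = ⅓ + (-173*c*d + 17)/9 = ⅓ + (17 - 173*c*d)/9 = ⅓ + (17/9 - 173*c*d/9) = 20/9 - 173*c*d/9)
Y(K(-14, 3), 137) - 1*(-21272) = (20/9 - 173/9*√(-2 + 3)*137) - 1*(-21272) = (20/9 - 173/9*√1*137) + 21272 = (20/9 - 173/9*1*137) + 21272 = (20/9 - 23701/9) + 21272 = -23681/9 + 21272 = 167767/9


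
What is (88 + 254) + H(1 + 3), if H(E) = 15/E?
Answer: 1383/4 ≈ 345.75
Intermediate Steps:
(88 + 254) + H(1 + 3) = (88 + 254) + 15/(1 + 3) = 342 + 15/4 = 1383/4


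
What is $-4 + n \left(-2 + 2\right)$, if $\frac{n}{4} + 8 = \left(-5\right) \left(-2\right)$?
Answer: $-4$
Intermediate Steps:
$n = 8$ ($n = -32 + 4 \left(\left(-5\right) \left(-2\right)\right) = -32 + 4 \cdot 10 = -32 + 40 = 8$)
$-4 + n \left(-2 + 2\right) = -4 + 8 \left(-2 + 2\right) = -4 + 8 \cdot 0 = -4 + 0 = -4$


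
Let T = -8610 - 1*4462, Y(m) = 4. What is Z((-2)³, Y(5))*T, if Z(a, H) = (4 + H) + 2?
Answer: -130720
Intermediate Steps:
Z(a, H) = 6 + H
T = -13072 (T = -8610 - 4462 = -13072)
Z((-2)³, Y(5))*T = (6 + 4)*(-13072) = 10*(-13072) = -130720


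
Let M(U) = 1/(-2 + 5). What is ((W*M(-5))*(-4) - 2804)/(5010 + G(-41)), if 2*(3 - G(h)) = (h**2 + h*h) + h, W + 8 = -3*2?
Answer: -16712/20115 ≈ -0.83082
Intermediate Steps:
W = -14 (W = -8 - 3*2 = -8 - 6 = -14)
M(U) = 1/3
G(h) = 3 - h**2 - h/2 (G(h) = 3 - ((h**2 + h*h) + h)/2 = 3 - ((h**2 + h**2) + h)/2 = 3 - (2*h**2 + h)/2 = 3 - (h + 2*h**2)/2 = 3 + (-h**2 - h/2) = 3 - h**2 - h/2)
((W*M(-5))*(-4) - 2804)/(5010 + G(-41)) = (-14*1/3*(-4) - 2804)/(5010 + (3 - 1*(-41)**2 - 1/2*(-41))) = (-14/3*(-4) - 2804)/(5010 + (3 - 1*1681 + 41/2)) = (56/3 - 2804)/(5010 + (3 - 1681 + 41/2)) = -8356/(3*(5010 - 3315/2)) = -8356/(3*6705/2) = -8356/3*2/6705 = -16712/20115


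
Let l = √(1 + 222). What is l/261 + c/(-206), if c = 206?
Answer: -1 + √223/261 ≈ -0.94278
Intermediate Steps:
l = √223 ≈ 14.933
l/261 + c/(-206) = √223/261 + 206/(-206) = √223*(1/261) + 206*(-1/206) = √223/261 - 1 = -1 + √223/261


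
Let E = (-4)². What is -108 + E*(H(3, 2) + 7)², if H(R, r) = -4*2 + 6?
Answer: 292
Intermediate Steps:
H(R, r) = -2 (H(R, r) = -8 + 6 = -2)
E = 16
-108 + E*(H(3, 2) + 7)² = -108 + 16*(-2 + 7)² = -108 + 16*5² = -108 + 16*25 = -108 + 400 = 292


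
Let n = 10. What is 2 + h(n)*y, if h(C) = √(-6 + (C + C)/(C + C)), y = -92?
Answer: 2 - 92*I*√5 ≈ 2.0 - 205.72*I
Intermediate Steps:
h(C) = I*√5 (h(C) = √(-6 + (2*C)/((2*C))) = √(-6 + (2*C)*(1/(2*C))) = √(-6 + 1) = √(-5) = I*√5)
2 + h(n)*y = 2 + (I*√5)*(-92) = 2 - 92*I*√5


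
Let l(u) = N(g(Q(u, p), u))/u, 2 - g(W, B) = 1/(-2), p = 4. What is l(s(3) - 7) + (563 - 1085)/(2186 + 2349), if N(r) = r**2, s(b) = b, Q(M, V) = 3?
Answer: -121727/72560 ≈ -1.6776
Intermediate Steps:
g(W, B) = 5/2 (g(W, B) = 2 - 1/(-2) = 2 - 1*(-1/2) = 2 + 1/2 = 5/2)
l(u) = 25/(4*u) (l(u) = (5/2)**2/u = 25/(4*u))
l(s(3) - 7) + (563 - 1085)/(2186 + 2349) = 25/(4*(3 - 7)) + (563 - 1085)/(2186 + 2349) = (25/4)/(-4) - 522/4535 = (25/4)*(-1/4) - 522*1/4535 = -25/16 - 522/4535 = -121727/72560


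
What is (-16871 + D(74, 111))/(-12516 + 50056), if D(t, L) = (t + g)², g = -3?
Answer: -1183/3754 ≈ -0.31513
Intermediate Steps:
D(t, L) = (-3 + t)² (D(t, L) = (t - 3)² = (-3 + t)²)
(-16871 + D(74, 111))/(-12516 + 50056) = (-16871 + (-3 + 74)²)/(-12516 + 50056) = (-16871 + 71²)/37540 = (-16871 + 5041)*(1/37540) = -11830*1/37540 = -1183/3754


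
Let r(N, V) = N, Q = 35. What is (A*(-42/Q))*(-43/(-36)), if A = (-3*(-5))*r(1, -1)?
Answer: -43/2 ≈ -21.500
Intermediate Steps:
A = 15 (A = -3*(-5)*1 = 15*1 = 15)
(A*(-42/Q))*(-43/(-36)) = (15*(-42/35))*(-43/(-36)) = (15*(-42*1/35))*(-43*(-1/36)) = (15*(-6/5))*(43/36) = -18*43/36 = -43/2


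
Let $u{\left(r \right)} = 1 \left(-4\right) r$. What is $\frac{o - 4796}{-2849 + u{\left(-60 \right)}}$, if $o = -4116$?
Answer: $\frac{8912}{2609} \approx 3.4159$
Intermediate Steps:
$u{\left(r \right)} = - 4 r$
$\frac{o - 4796}{-2849 + u{\left(-60 \right)}} = \frac{-4116 - 4796}{-2849 - -240} = - \frac{8912}{-2849 + 240} = - \frac{8912}{-2609} = \left(-8912\right) \left(- \frac{1}{2609}\right) = \frac{8912}{2609}$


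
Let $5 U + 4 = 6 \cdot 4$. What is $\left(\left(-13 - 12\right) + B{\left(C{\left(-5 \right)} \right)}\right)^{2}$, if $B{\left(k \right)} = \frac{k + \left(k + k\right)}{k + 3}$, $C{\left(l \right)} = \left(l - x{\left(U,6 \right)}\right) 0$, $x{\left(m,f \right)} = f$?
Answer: $625$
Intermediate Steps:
$U = 4$ ($U = - \frac{4}{5} + \frac{6 \cdot 4}{5} = - \frac{4}{5} + \frac{1}{5} \cdot 24 = - \frac{4}{5} + \frac{24}{5} = 4$)
$C{\left(l \right)} = 0$ ($C{\left(l \right)} = \left(l - 6\right) 0 = \left(-6 + l\right) 0 = 0$)
$B{\left(k \right)} = \frac{3 k}{3 + k}$ ($B{\left(k \right)} = \frac{k + 2 k}{3 + k} = \frac{3 k}{3 + k}$)
$\left(\left(-13 - 12\right) + B{\left(C{\left(-5 \right)} \right)}\right)^{2} = \left(\left(-13 - 12\right) + 3 \cdot 0 \frac{1}{3 + 0}\right)^{2} = \left(-25 + 3 \cdot 0 \cdot \frac{1}{3}\right)^{2} = \left(-25 + 0\right)^{2} = \left(-25\right)^{2} = 625$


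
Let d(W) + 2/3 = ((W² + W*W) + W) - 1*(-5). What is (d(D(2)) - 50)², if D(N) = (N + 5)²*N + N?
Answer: 3619586569/9 ≈ 4.0218e+8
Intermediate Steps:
D(N) = N + N*(5 + N)² (D(N) = (5 + N)²*N + N = N*(5 + N)² + N = N + N*(5 + N)²)
d(W) = 13/3 + W + 2*W² (d(W) = -⅔ + (((W² + W*W) + W) - 1*(-5)) = -⅔ + (((W² + W²) + W) + 5) = -⅔ + ((2*W² + W) + 5) = -⅔ + ((W + 2*W²) + 5) = -⅔ + (5 + W + 2*W²) = 13/3 + W + 2*W²)
(d(D(2)) - 50)² = ((13/3 + 2*(1 + (5 + 2)²) + 2*(2*(1 + (5 + 2)²))²) - 50)² = ((13/3 + 2*(1 + 7²) + 2*(2*(1 + 7²))²) - 50)² = ((13/3 + 2*(1 + 49) + 2*(2*(1 + 49))²) - 50)² = ((13/3 + 2*50 + 2*(2*50)²) - 50)² = ((13/3 + 100 + 2*100²) - 50)² = ((13/3 + 100 + 2*10000) - 50)² = ((13/3 + 100 + 20000) - 50)² = (60313/3 - 50)² = (60163/3)² = 3619586569/9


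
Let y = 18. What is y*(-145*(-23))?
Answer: 60030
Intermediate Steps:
y*(-145*(-23)) = 18*(-145*(-23)) = 18*3335 = 60030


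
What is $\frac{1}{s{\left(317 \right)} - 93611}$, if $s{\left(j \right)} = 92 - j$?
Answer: $- \frac{1}{93836} \approx -1.0657 \cdot 10^{-5}$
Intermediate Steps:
$\frac{1}{s{\left(317 \right)} - 93611} = \frac{1}{\left(92 - 317\right) - 93611} = \frac{1}{-225 - 93611} = \frac{1}{-93836} = - \frac{1}{93836}$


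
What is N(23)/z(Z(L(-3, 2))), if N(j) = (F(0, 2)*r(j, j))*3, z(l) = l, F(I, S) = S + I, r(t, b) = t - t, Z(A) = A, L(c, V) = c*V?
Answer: 0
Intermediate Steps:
L(c, V) = V*c
r(t, b) = 0
F(I, S) = I + S
N(j) = 0 (N(j) = ((0 + 2)*0)*3 = (2*0)*3 = 0*3 = 0)
N(23)/z(Z(L(-3, 2))) = 0/((2*(-3))) = 0/(-6) = 0*(-1/6) = 0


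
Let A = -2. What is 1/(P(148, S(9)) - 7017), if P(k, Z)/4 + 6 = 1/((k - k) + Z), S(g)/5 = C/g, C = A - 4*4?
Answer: -5/35207 ≈ -0.00014202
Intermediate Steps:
C = -18 (C = -2 - 4*4 = -2 - 16 = -18)
S(g) = -90/g (S(g) = 5*(-18/g) = -90/g)
P(k, Z) = -24 + 4/Z (P(k, Z) = -24 + 4/((k - k) + Z) = -24 + 4/(0 + Z) = -24 + 4/Z)
1/(P(148, S(9)) - 7017) = 1/((-24 + 4/((-90/9))) - 7017) = 1/((-24 + 4/((-90*1/9))) - 7017) = 1/((-24 + 4/(-10)) - 7017) = 1/((-24 + 4*(-1/10)) - 7017) = 1/((-24 - 2/5) - 7017) = 1/(-122/5 - 7017) = 1/(-35207/5) = -5/35207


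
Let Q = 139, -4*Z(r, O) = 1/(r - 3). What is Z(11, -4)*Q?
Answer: -139/32 ≈ -4.3438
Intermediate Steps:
Z(r, O) = -1/(4*(-3 + r)) (Z(r, O) = -1/(4*(r - 3)) = -1/(4*(-3 + r)))
Z(11, -4)*Q = -1/(-12 + 4*11)*139 = -1/(-12 + 44)*139 = -1/32*139 = -139/32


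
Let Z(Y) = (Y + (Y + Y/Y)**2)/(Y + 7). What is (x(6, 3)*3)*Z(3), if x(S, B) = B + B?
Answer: 171/5 ≈ 34.200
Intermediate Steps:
x(S, B) = 2*B
Z(Y) = (Y + (1 + Y)**2)/(7 + Y) (Z(Y) = (Y + (Y + 1)**2)/(7 + Y) = (Y + (1 + Y)**2)/(7 + Y))
(x(6, 3)*3)*Z(3) = ((2*3)*3)*((3 + (1 + 3)**2)/(7 + 3)) = (6*3)*((3 + 4**2)/10) = 18*((3 + 16)/10) = 18*((1/10)*19) = 18*(19/10) = 171/5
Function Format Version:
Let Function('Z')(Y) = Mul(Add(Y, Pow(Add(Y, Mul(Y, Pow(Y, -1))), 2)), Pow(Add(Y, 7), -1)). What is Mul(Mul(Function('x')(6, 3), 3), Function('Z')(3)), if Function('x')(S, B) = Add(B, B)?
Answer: Rational(171, 5) ≈ 34.200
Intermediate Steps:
Function('x')(S, B) = Mul(2, B)
Function('Z')(Y) = Mul(Pow(Add(7, Y), -1), Add(Y, Pow(Add(1, Y), 2))) (Function('Z')(Y) = Mul(Add(Y, Pow(Add(Y, 1), 2)), Pow(Add(7, Y), -1)) = Mul(Add(Y, Pow(Add(1, Y), 2)), Pow(Add(7, Y), -1)) = Mul(Pow(Add(7, Y), -1), Add(Y, Pow(Add(1, Y), 2))))
Mul(Mul(Function('x')(6, 3), 3), Function('Z')(3)) = Mul(Mul(Mul(2, 3), 3), Mul(Pow(Add(7, 3), -1), Add(3, Pow(Add(1, 3), 2)))) = Mul(Mul(6, 3), Mul(Pow(10, -1), Add(3, Pow(4, 2)))) = Mul(18, Mul(Rational(1, 10), Add(3, 16))) = Mul(18, Mul(Rational(1, 10), 19)) = Mul(18, Rational(19, 10)) = Rational(171, 5)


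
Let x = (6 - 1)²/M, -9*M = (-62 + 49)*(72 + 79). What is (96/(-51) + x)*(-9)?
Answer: 530919/33371 ≈ 15.910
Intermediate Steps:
M = 1963/9 (M = -(-62 + 49)*(72 + 79)/9 = -(-13)*151/9 = -⅑*(-1963) = 1963/9 ≈ 218.11)
x = 225/1963 (x = (6 - 1)²/(1963/9) = 5²*(9/1963) = 25*(9/1963) = 225/1963 ≈ 0.11462)
(96/(-51) + x)*(-9) = (96/(-51) + 225/1963)*(-9) = (96*(-1/51) + 225/1963)*(-9) = (-32/17 + 225/1963)*(-9) = -58991/33371*(-9) = 530919/33371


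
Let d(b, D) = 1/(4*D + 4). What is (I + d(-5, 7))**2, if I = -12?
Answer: 146689/1024 ≈ 143.25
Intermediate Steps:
d(b, D) = 1/(4 + 4*D)
(I + d(-5, 7))**2 = (-12 + 1/(4*(1 + 7)))**2 = (-12 + (1/4)/8)**2 = (-12 + (1/4)*(1/8))**2 = (-12 + 1/32)**2 = (-383/32)**2 = 146689/1024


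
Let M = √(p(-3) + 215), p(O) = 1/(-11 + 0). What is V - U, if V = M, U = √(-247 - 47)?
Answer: 2*√6501/11 - 7*I*√6 ≈ 14.66 - 17.146*I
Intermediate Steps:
U = 7*I*√6 (U = √(-294) = 7*I*√6 ≈ 17.146*I)
p(O) = -1/11 (p(O) = 1/(-11) = -1/11)
M = 2*√6501/11 (M = √(-1/11 + 215) = √(2364/11) = 2*√6501/11 ≈ 14.660)
V = 2*√6501/11 ≈ 14.660
V - U = 2*√6501/11 - 7*I*√6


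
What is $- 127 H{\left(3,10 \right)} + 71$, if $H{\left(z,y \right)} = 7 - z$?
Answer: $-437$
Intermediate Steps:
$- 127 H{\left(3,10 \right)} + 71 = - 127 \left(7 - 3\right) + 71 = \left(-127\right) 4 + 71 = -508 + 71 = -437$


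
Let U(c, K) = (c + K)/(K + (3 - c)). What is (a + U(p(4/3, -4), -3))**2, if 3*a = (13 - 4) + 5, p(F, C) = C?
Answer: 1225/144 ≈ 8.5069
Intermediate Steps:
U(c, K) = (K + c)/(3 + K - c)
a = 14/3 (a = ((13 - 4) + 5)/3 = (9 + 5)/3 = (1/3)*14 = 14/3 ≈ 4.6667)
(a + U(p(4/3, -4), -3))**2 = (14/3 + (-3 - 4)/(3 - 3 - 1*(-4)))**2 = (14/3 - 7/(3 - 3 + 4))**2 = (14/3 - 7/4)**2 = (35/12)**2 = 1225/144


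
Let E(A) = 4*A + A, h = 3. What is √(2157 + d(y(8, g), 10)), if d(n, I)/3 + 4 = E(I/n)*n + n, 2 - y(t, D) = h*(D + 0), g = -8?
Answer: √2373 ≈ 48.713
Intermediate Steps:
E(A) = 5*A
y(t, D) = 2 - 3*D (y(t, D) = 2 - 3*(D + 0) = 2 - 3*D)
d(n, I) = -12 + 3*n + 15*I (d(n, I) = -12 + 3*((5*(I/n))*n + n) = -12 + 3*((5*I/n)*n + n) = -12 + 3*(5*I + n) = -12 + 3*(n + 5*I) = -12 + (3*n + 15*I) = -12 + 3*n + 15*I)
√(2157 + d(y(8, g), 10)) = √(2157 + (-12 + 3*(2 - 3*(-8)) + 15*10)) = √(2157 + (-12 + 3*(2 + 24) + 150)) = √(2157 + (-12 + 3*26 + 150)) = √(2157 + (-12 + 78 + 150)) = √(2157 + 216) = √2373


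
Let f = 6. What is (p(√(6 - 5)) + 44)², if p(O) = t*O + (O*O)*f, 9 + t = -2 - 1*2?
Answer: 1369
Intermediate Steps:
t = -13 (t = -9 + (-2 - 1*2) = -9 + (-2 - 2) = -9 - 4 = -13)
p(O) = -13*O + 6*O² (p(O) = -13*O + (O*O)*6 = -13*O + O²*6 = -13*O + 6*O²)
(p(√(6 - 5)) + 44)² = (√(6 - 5)*(-13 + 6*√(6 - 5)) + 44)² = (√1*(-13 + 6*√1) + 44)² = (1*(-13 + 6*1) + 44)² = (1*(-13 + 6) + 44)² = (1*(-7) + 44)² = (-7 + 44)² = 37² = 1369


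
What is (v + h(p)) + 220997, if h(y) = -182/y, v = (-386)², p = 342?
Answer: 63268712/171 ≈ 3.6999e+5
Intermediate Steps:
v = 148996
(v + h(p)) + 220997 = (148996 - 182/342) + 220997 = (148996 - 182*1/342) + 220997 = (148996 - 91/171) + 220997 = 25478225/171 + 220997 = 63268712/171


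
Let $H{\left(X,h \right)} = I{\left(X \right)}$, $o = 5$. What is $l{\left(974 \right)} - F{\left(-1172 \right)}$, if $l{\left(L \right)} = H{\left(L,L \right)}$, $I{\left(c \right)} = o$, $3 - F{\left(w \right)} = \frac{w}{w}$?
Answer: $3$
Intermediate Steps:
$F{\left(w \right)} = 2$ ($F{\left(w \right)} = 3 - \frac{w}{w} = 3 - 1 = 2$)
$I{\left(c \right)} = 5$
$H{\left(X,h \right)} = 5$
$l{\left(L \right)} = 5$
$l{\left(974 \right)} - F{\left(-1172 \right)} = 5 - 2 = 3$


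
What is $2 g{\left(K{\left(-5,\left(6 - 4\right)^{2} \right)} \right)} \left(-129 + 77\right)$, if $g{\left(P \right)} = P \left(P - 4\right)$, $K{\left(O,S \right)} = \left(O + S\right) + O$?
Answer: $-6240$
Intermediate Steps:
$K{\left(O,S \right)} = S + 2 O$
$g{\left(P \right)} = P \left(-4 + P\right)$
$2 g{\left(K{\left(-5,\left(6 - 4\right)^{2} \right)} \right)} \left(-129 + 77\right) = 2 \left(\left(6 - 4\right)^{2} + 2 \left(-5\right)\right) \left(-4 + \left(\left(6 - 4\right)^{2} + 2 \left(-5\right)\right)\right) \left(-129 + 77\right) = 2 \left(2^{2} - 10\right) \left(-4 - \left(10 - 2^{2}\right)\right) \left(-52\right) = 2 \left(4 - 10\right) \left(-4 + \left(4 - 10\right)\right) \left(-52\right) = 2 \left(- 6 \left(-4 - 6\right)\right) \left(-52\right) = 2 \left(\left(-6\right) \left(-10\right)\right) \left(-52\right) = 2 \cdot 60 \left(-52\right) = 120 \left(-52\right) = -6240$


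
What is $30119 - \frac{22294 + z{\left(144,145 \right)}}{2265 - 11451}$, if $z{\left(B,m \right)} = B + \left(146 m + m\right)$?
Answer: $\frac{276716887}{9186} \approx 30124.0$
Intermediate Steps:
$z{\left(B,m \right)} = B + 147 m$
$30119 - \frac{22294 + z{\left(144,145 \right)}}{2265 - 11451} = 30119 - \frac{22294 + \left(144 + 147 \cdot 145\right)}{2265 - 11451} = 30119 - \frac{22294 + \left(144 + 21315\right)}{-9186} = 30119 - \left(22294 + 21459\right) \left(- \frac{1}{9186}\right) = 30119 - 43753 \left(- \frac{1}{9186}\right) = 30119 - - \frac{43753}{9186} = 30119 + \frac{43753}{9186} = \frac{276716887}{9186}$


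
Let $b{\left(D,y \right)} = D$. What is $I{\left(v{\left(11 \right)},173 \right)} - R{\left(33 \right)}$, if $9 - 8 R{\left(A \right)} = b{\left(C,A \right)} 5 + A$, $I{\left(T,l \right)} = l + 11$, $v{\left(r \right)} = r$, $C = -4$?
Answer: $\frac{369}{2} \approx 184.5$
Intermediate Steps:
$I{\left(T,l \right)} = 11 + l$
$R{\left(A \right)} = \frac{29}{8} - \frac{A}{8}$ ($R{\left(A \right)} = \frac{9}{8} - \frac{\left(-4\right) 5 + A}{8} = \frac{9}{8} - \frac{-20 + A}{8} = \frac{9}{8} - \left(- \frac{5}{2} + \frac{A}{8}\right) = \frac{29}{8} - \frac{A}{8}$)
$I{\left(v{\left(11 \right)},173 \right)} - R{\left(33 \right)} = \left(11 + 173\right) - \left(\frac{29}{8} - \frac{33}{8}\right) = 184 - \left(\frac{29}{8} - \frac{33}{8}\right) = 184 - - \frac{1}{2} = 184 + \frac{1}{2} = \frac{369}{2}$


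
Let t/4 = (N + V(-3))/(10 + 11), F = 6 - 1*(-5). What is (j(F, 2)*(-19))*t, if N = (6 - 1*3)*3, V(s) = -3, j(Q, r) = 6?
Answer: -912/7 ≈ -130.29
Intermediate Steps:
F = 11 (F = 6 + 5 = 11)
N = 9 (N = (6 - 3)*3 = 3*3 = 9)
t = 8/7 (t = 4*((9 - 3)/(10 + 11)) = 4*(6/21) = 4*(6*(1/21)) = 4*(2/7) = 8/7 ≈ 1.1429)
(j(F, 2)*(-19))*t = (6*(-19))*(8/7) = -114*8/7 = -912/7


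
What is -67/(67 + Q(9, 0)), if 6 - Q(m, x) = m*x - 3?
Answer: -67/76 ≈ -0.88158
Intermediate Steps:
Q(m, x) = 9 - m*x (Q(m, x) = 6 - (m*x - 3) = 6 - (-3 + m*x) = 6 + (3 - m*x) = 9 - m*x)
-67/(67 + Q(9, 0)) = -67/(67 + (9 - 1*9*0)) = -67/(67 + (9 + 0)) = -67/(67 + 9) = -67/76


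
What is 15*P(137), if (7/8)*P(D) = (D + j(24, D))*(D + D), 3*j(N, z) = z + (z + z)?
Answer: 9009120/7 ≈ 1.2870e+6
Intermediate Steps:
j(N, z) = z (j(N, z) = (z + (z + z))/3 = (z + 2*z)/3 = (3*z)/3 = z)
P(D) = 32*D²/7 (P(D) = 8*((D + D)*(D + D))/7 = 8*((2*D)*(2*D))/7 = 8*(4*D²)/7 = 32*D²/7)
15*P(137) = 15*((32/7)*137²) = 15*((32/7)*18769) = 15*(600608/7) = 9009120/7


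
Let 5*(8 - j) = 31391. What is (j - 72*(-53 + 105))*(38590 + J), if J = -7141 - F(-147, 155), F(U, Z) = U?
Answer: -1582043316/5 ≈ -3.1641e+8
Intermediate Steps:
j = -31351/5 (j = 8 - ⅕*31391 = 8 - 31391/5 = -31351/5 ≈ -6270.2)
J = -6994 (J = -7141 - 1*(-147) = -7141 + 147 = -6994)
(j - 72*(-53 + 105))*(38590 + J) = (-31351/5 - 72*(-53 + 105))*(38590 - 6994) = (-31351/5 - 72*52)*31596 = (-31351/5 - 3744)*31596 = -50071/5*31596 = -1582043316/5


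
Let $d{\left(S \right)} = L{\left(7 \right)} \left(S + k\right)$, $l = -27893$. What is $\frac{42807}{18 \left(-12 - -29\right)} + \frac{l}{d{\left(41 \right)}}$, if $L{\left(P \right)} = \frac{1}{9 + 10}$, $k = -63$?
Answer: $\frac{13592638}{561} \approx 24229.0$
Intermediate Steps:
$L{\left(P \right)} = \frac{1}{19}$
$d{\left(S \right)} = - \frac{63}{19} + \frac{S}{19}$ ($d{\left(S \right)} = \frac{S - 63}{19} = \frac{-63 + S}{19} = - \frac{63}{19} + \frac{S}{19}$)
$\frac{42807}{18 \left(-12 - -29\right)} + \frac{l}{d{\left(41 \right)}} = \frac{42807}{18 \left(-12 - -29\right)} - \frac{27893}{- \frac{63}{19} + \frac{1}{19} \cdot 41} = \frac{42807}{18 \left(-12 + 29\right)} - \frac{27893}{- \frac{63}{19} + \frac{41}{19}} = \frac{42807}{18 \cdot 17} - \frac{27893}{- \frac{22}{19}} = \frac{42807}{306} - - \frac{529967}{22} = 42807 \cdot \frac{1}{306} + \frac{529967}{22} = \frac{14269}{102} + \frac{529967}{22} = \frac{13592638}{561}$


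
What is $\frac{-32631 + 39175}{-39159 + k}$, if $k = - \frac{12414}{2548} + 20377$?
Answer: $- \frac{8337056}{23934475} \approx -0.34833$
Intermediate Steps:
$k = \frac{25954091}{1274}$ ($k = \left(-12414\right) \frac{1}{2548} + 20377 = - \frac{6207}{1274} + 20377 = \frac{25954091}{1274} \approx 20372.0$)
$\frac{-32631 + 39175}{-39159 + k} = \frac{-32631 + 39175}{-39159 + \frac{25954091}{1274}} = \frac{6544}{- \frac{23934475}{1274}} = 6544 \left(- \frac{1274}{23934475}\right) = - \frac{8337056}{23934475}$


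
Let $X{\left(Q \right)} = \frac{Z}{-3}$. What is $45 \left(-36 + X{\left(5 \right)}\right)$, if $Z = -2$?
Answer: $-1590$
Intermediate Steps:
$X{\left(Q \right)} = \frac{2}{3}$ ($X{\left(Q \right)} = - \frac{2}{-3} = \left(-2\right) \left(- \frac{1}{3}\right) = \frac{2}{3}$)
$45 \left(-36 + X{\left(5 \right)}\right) = 45 \left(-36 + \frac{2}{3}\right) = 45 \left(- \frac{106}{3}\right) = -1590$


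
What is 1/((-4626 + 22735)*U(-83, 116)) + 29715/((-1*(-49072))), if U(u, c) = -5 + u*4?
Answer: 181342662023/299473313776 ≈ 0.60554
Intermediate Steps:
U(u, c) = -5 + 4*u
1/((-4626 + 22735)*U(-83, 116)) + 29715/((-1*(-49072))) = 1/((-4626 + 22735)*(-5 + 4*(-83))) + 29715/((-1*(-49072))) = 1/(18109*(-5 - 332)) + 29715/49072 = (1/18109)/(-337) + 29715*(1/49072) = (1/18109)*(-1/337) + 29715/49072 = -1/6102733 + 29715/49072 = 181342662023/299473313776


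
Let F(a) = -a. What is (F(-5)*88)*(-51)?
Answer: -22440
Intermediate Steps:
(F(-5)*88)*(-51) = (-1*(-5)*88)*(-51) = (5*88)*(-51) = 440*(-51) = -22440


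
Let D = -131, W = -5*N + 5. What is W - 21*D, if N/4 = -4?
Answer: 2836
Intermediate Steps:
N = -16 (N = 4*(-4) = -16)
W = 85 (W = -5*(-16) + 5 = 80 + 5 = 85)
W - 21*D = 85 - 21*(-131) = 85 + 2751 = 2836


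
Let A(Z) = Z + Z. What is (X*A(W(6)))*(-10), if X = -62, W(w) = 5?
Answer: 6200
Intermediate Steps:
A(Z) = 2*Z
(X*A(W(6)))*(-10) = -124*5*(-10) = -62*10*(-10) = -620*(-10) = 6200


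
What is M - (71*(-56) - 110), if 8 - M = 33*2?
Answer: 4028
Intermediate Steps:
M = -58 (M = 8 - 33*2 = 8 - 1*66 = 8 - 66 = -58)
M - (71*(-56) - 110) = -58 - (71*(-56) - 110) = -58 - (-3976 - 110) = -58 - 1*(-4086) = -58 + 4086 = 4028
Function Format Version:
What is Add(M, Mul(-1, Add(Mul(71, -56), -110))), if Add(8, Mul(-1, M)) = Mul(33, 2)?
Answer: 4028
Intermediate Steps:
M = -58 (M = Add(8, Mul(-1, Mul(33, 2))) = Add(8, Mul(-1, 66)) = Add(8, -66) = -58)
Add(M, Mul(-1, Add(Mul(71, -56), -110))) = Add(-58, Mul(-1, Add(Mul(71, -56), -110))) = Add(-58, Mul(-1, Add(-3976, -110))) = Add(-58, Mul(-1, -4086)) = Add(-58, 4086) = 4028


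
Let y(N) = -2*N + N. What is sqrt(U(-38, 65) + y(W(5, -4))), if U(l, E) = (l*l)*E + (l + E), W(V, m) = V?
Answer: sqrt(93882) ≈ 306.40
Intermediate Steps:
y(N) = -N
U(l, E) = E + l + E*l**2 (U(l, E) = l**2*E + (E + l) = E*l**2 + (E + l) = E + l + E*l**2)
sqrt(U(-38, 65) + y(W(5, -4))) = sqrt((65 - 38 + 65*(-38)**2) - 1*5) = sqrt((65 - 38 + 65*1444) - 5) = sqrt((65 - 38 + 93860) - 5) = sqrt(93887 - 5) = sqrt(93882)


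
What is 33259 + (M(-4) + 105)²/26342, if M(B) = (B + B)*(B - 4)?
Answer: 876137139/26342 ≈ 33260.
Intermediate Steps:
M(B) = 2*B*(-4 + B) (M(B) = (2*B)*(-4 + B) = 2*B*(-4 + B))
33259 + (M(-4) + 105)²/26342 = 33259 + (2*(-4)*(-4 - 4) + 105)²/26342 = 33259 + (2*(-4)*(-8) + 105)²*(1/26342) = 33259 + (64 + 105)²*(1/26342) = 33259 + 169²*(1/26342) = 33259 + 28561*(1/26342) = 33259 + 28561/26342 = 876137139/26342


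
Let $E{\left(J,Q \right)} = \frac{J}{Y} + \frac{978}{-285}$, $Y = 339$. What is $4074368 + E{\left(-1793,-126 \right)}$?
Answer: $\frac{131214740591}{32205} \approx 4.0744 \cdot 10^{6}$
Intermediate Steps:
$E{\left(J,Q \right)} = - \frac{326}{95} + \frac{J}{339}$ ($E{\left(J,Q \right)} = \frac{J}{339} + \frac{978}{-285} = J \frac{1}{339} + 978 \left(- \frac{1}{285}\right) = \frac{J}{339} - \frac{326}{95} = - \frac{326}{95} + \frac{J}{339}$)
$4074368 + E{\left(-1793,-126 \right)} = 4074368 + \left(- \frac{326}{95} + \frac{1}{339} \left(-1793\right)\right) = 4074368 - \frac{280849}{32205} = \frac{131214740591}{32205}$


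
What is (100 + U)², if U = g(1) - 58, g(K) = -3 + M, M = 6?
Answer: 2025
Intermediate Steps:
g(K) = 3 (g(K) = -3 + 6 = 3)
U = -55 (U = 3 - 58 = -55)
(100 + U)² = (100 - 55)² = 45² = 2025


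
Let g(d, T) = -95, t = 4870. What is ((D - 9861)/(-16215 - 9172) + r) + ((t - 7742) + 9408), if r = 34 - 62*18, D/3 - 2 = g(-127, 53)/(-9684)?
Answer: 446982944989/81949236 ≈ 5454.4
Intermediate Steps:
D = 19463/3228 (D = 6 + 3*(-95/(-9684)) = 6 + 3*(-95*(-1/9684)) = 6 + 3*(95/9684) = 6 + 95/3228 = 19463/3228 ≈ 6.0294)
r = -1082 (r = 34 - 1116 = -1082)
((D - 9861)/(-16215 - 9172) + r) + ((t - 7742) + 9408) = ((19463/3228 - 9861)/(-16215 - 9172) - 1082) + ((4870 - 7742) + 9408) = (-31811845/3228/(-25387) - 1082) + (-2872 + 9408) = (-31811845/3228*(-1/25387) - 1082) + 6536 = (31811845/81949236 - 1082) + 6536 = -88637261507/81949236 + 6536 = 446982944989/81949236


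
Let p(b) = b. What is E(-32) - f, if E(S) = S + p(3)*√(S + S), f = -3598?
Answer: 3566 + 24*I ≈ 3566.0 + 24.0*I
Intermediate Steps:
E(S) = S + 3*√2*√S (E(S) = S + 3*√(S + S) = S + 3*√(2*S) = S + 3*(√2*√S) = S + 3*√2*√S)
E(-32) - f = (-32 + 3*√2*√(-32)) - 1*(-3598) = (-32 + 3*√2*(4*I*√2)) + 3598 = (-32 + 24*I) + 3598 = 3566 + 24*I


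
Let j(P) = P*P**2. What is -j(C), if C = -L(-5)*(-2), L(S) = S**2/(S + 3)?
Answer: 15625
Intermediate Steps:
L(S) = S**2/(3 + S)
C = -25 (C = -(-5)**2/(3 - 5)*(-2) = -25/(-2)*(-2) = -25*(-1)/2*(-2) = -1*(-25/2)*(-2) = (25/2)*(-2) = -25)
j(P) = P**3
-j(C) = -1*(-25)**3 = -1*(-15625) = 15625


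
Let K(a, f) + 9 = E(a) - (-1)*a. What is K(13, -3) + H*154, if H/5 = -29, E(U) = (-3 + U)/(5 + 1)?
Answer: -66973/3 ≈ -22324.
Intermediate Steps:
E(U) = -1/2 + U/6 (E(U) = (-3 + U)/6 = (-3 + U)*(1/6) = -1/2 + U/6)
H = -145 (H = 5*(-29) = -145)
K(a, f) = -19/2 + 7*a/6 (K(a, f) = -9 + ((-1/2 + a/6) - (-1)*a) = -9 + ((-1/2 + a/6) + a) = -9 + (-1/2 + 7*a/6) = -19/2 + 7*a/6)
K(13, -3) + H*154 = (-19/2 + (7/6)*13) - 145*154 = (-19/2 + 91/6) - 22330 = 17/3 - 22330 = -66973/3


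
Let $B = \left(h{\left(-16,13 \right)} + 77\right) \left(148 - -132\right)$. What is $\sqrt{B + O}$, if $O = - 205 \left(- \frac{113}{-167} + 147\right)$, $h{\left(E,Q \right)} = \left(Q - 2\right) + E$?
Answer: $\frac{i \sqrt{282061330}}{167} \approx 100.57 i$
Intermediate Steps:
$h{\left(E,Q \right)} = -2 + E + Q$ ($h{\left(E,Q \right)} = \left(-2 + Q\right) + E = -2 + E + Q$)
$B = 20160$ ($B = \left(\left(-2 - 16 + 13\right) + 77\right) \left(148 - -132\right) = \left(-5 + 77\right) \left(148 + 132\right) = 72 \cdot 280 = 20160$)
$O = - \frac{5055710}{167}$ ($O = - 205 \left(\left(-113\right) \left(- \frac{1}{167}\right) + 147\right) = - 205 \left(\frac{113}{167} + 147\right) = \left(-205\right) \frac{24662}{167} = - \frac{5055710}{167} \approx -30274.0$)
$\sqrt{B + O} = \sqrt{20160 - \frac{5055710}{167}} = \sqrt{- \frac{1688990}{167}} = \frac{i \sqrt{282061330}}{167}$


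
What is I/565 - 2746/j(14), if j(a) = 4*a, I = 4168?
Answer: -659041/15820 ≈ -41.659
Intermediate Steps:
I/565 - 2746/j(14) = 4168/565 - 2746/(4*14) = 4168*(1/565) - 2746/56 = 4168/565 - 2746*1/56 = 4168/565 - 1373/28 = -659041/15820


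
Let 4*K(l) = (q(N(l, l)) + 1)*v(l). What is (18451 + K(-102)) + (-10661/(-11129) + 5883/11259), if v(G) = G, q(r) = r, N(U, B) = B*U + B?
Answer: -20405252879083/83534274 ≈ -2.4427e+5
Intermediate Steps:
N(U, B) = B + B*U
K(l) = l*(1 + l*(1 + l))/4 (K(l) = ((l*(1 + l) + 1)*l)/4 = ((1 + l*(1 + l))*l)/4 = (l*(1 + l*(1 + l)))/4 = l*(1 + l*(1 + l))/4)
(18451 + K(-102)) + (-10661/(-11129) + 5883/11259) = (18451 + (¼)*(-102)*(1 - 102*(1 - 102))) + (-10661/(-11129) + 5883/11259) = (18451 + (¼)*(-102)*(1 - 102*(-101))) + (-10661*(-1/11129) + 5883*(1/11259)) = (18451 + (¼)*(-102)*(1 + 10302)) + (10661/11129 + 1961/3753) = (18451 + (¼)*(-102)*10303) + 61834702/41767137 = (18451 - 525453/2) + 61834702/41767137 = -488551/2 + 61834702/41767137 = -20405252879083/83534274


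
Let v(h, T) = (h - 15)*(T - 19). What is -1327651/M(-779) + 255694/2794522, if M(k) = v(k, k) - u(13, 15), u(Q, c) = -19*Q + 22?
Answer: -1774040804972/885635720457 ≈ -2.0031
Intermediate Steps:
v(h, T) = (-19 + T)*(-15 + h) (v(h, T) = (-15 + h)*(-19 + T) = (-19 + T)*(-15 + h))
u(Q, c) = 22 - 19*Q
M(k) = 510 + k² - 34*k (M(k) = (285 - 19*k - 15*k + k*k) - (22 - 19*13) = (285 - 19*k - 15*k + k²) - (22 - 247) = (285 + k² - 34*k) - 1*(-225) = (285 + k² - 34*k) + 225 = 510 + k² - 34*k)
-1327651/M(-779) + 255694/2794522 = -1327651/(510 + (-779)² - 34*(-779)) + 255694/2794522 = -1327651/(510 + 606841 + 26486) + 255694*(1/2794522) = -1327651/633837 + 127847/1397261 = -1774040804972/885635720457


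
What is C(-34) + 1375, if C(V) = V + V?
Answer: 1307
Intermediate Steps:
C(V) = 2*V
C(-34) + 1375 = 2*(-34) + 1375 = -68 + 1375 = 1307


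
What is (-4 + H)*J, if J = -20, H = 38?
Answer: -680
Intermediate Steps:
(-4 + H)*J = (-4 + 38)*(-20) = 34*(-20) = -680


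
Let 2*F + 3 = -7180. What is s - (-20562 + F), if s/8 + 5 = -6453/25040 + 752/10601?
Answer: 400031800041/16590565 ≈ 24112.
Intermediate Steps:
F = -7183/2 (F = -3/2 + (1/2)*(-7180) = -3/2 - 3590 = -7183/2 ≈ -3591.5)
s = -1376823373/33181130 (s = -40 + 8*(-6453/25040 + 752/10601) = -40 + 8*(-49578173/265449040) = -40 - 49578173/33181130 = -1376823373/33181130 ≈ -41.494)
s - (-20562 + F) = -1376823373/33181130 - (-20562 - 7183/2) = -1376823373/33181130 - 1*(-48307/2) = -1376823373/33181130 + 48307/2 = 400031800041/16590565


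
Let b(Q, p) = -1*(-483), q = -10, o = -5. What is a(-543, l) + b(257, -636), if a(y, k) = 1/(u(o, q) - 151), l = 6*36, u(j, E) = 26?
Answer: 60374/125 ≈ 482.99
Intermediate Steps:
l = 216
b(Q, p) = 483
a(y, k) = -1/125 (a(y, k) = 1/(26 - 151) = 1/(-125) = -1/125)
a(-543, l) + b(257, -636) = -1/125 + 483 = 60374/125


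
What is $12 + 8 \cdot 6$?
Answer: $60$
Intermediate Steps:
$12 + 8 \cdot 6 = 12 + 48 = 60$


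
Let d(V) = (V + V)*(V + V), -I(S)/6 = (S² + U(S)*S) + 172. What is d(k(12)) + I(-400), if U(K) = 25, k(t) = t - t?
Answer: -901032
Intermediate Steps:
k(t) = 0
I(S) = -1032 - 150*S - 6*S² (I(S) = -6*((S² + 25*S) + 172) = -6*(172 + S² + 25*S) = -1032 - 150*S - 6*S²)
d(V) = 4*V² (d(V) = (2*V)*(2*V) = 4*V²)
d(k(12)) + I(-400) = 4*0² + (-1032 - 150*(-400) - 6*(-400)²) = 4*0 + (-1032 + 60000 - 6*160000) = 0 + (-1032 + 60000 - 960000) = 0 - 901032 = -901032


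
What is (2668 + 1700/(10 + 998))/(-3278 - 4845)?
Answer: -672761/2046996 ≈ -0.32866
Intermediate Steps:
(2668 + 1700/(10 + 998))/(-3278 - 4845) = (2668 + 1700/1008)/(-8123) = (2668 + 1700*(1/1008))*(-1/8123) = (2668 + 425/252)*(-1/8123) = (672761/252)*(-1/8123) = -672761/2046996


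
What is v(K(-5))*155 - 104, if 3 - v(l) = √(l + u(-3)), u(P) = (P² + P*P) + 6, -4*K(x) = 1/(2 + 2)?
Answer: 361 - 155*√383/4 ≈ -397.35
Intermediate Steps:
K(x) = -1/16 (K(x) = -1/(4*(2 + 2)) = -¼/4 = -¼*¼ = -1/16)
u(P) = 6 + 2*P² (u(P) = (P² + P²) + 6 = 2*P² + 6 = 6 + 2*P²)
v(l) = 3 - √(24 + l) (v(l) = 3 - √(l + (6 + 2*(-3)²)) = 3 - √(l + (6 + 2*9)) = 3 - √(l + (6 + 18)) = 3 - √(l + 24) = 3 - √(24 + l))
v(K(-5))*155 - 104 = (3 - √(24 - 1/16))*155 - 104 = (3 - √(383/16))*155 - 104 = (3 - √383/4)*155 - 104 = (465 - 155*√383/4) - 104 = 361 - 155*√383/4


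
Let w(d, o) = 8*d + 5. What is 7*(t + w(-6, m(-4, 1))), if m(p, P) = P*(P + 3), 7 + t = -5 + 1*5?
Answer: -350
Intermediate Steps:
t = -7 (t = -7 + (-5 + 1*5) = -7 + (-5 + 5) = -7 + 0 = -7)
m(p, P) = P*(3 + P)
w(d, o) = 5 + 8*d
7*(t + w(-6, m(-4, 1))) = 7*(-7 + (5 + 8*(-6))) = 7*(-7 + (5 - 48)) = 7*(-7 - 43) = 7*(-50) = -350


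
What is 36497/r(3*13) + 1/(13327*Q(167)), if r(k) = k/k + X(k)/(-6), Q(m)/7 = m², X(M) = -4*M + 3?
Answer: 189911184811527/137892056813 ≈ 1377.2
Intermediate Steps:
X(M) = 3 - 4*M
Q(m) = 7*m²
r(k) = ½ + 2*k/3 (r(k) = k/k + (3 - 4*k)/(-6) = 1 + (3 - 4*k)*(-⅙) = 1 + (-½ + 2*k/3) = ½ + 2*k/3)
36497/r(3*13) + 1/(13327*Q(167)) = 36497/(½ + 2*(3*13)/3) + 1/(13327*((7*167²))) = 36497/(½ + (⅔)*39) + 1/(13327*((7*27889))) = 36497/(½ + 26) + (1/13327)/195223 = 36497/(53/2) + (1/13327)*(1/195223) = 36497*(2/53) + 1/2601736921 = 72994/53 + 1/2601736921 = 189911184811527/137892056813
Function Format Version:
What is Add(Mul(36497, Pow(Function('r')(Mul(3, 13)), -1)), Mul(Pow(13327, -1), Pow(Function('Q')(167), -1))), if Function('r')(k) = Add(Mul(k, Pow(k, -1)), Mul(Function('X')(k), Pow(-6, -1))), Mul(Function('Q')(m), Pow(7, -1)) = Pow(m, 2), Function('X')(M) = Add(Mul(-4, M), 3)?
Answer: Rational(189911184811527, 137892056813) ≈ 1377.2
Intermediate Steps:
Function('X')(M) = Add(3, Mul(-4, M))
Function('Q')(m) = Mul(7, Pow(m, 2))
Function('r')(k) = Add(Rational(1, 2), Mul(Rational(2, 3), k)) (Function('r')(k) = Add(Mul(k, Pow(k, -1)), Mul(Add(3, Mul(-4, k)), Pow(-6, -1))) = Add(1, Mul(Add(3, Mul(-4, k)), Rational(-1, 6))) = Add(1, Add(Rational(-1, 2), Mul(Rational(2, 3), k))) = Add(Rational(1, 2), Mul(Rational(2, 3), k)))
Add(Mul(36497, Pow(Function('r')(Mul(3, 13)), -1)), Mul(Pow(13327, -1), Pow(Function('Q')(167), -1))) = Add(Mul(36497, Pow(Add(Rational(1, 2), Mul(Rational(2, 3), Mul(3, 13))), -1)), Mul(Pow(13327, -1), Pow(Mul(7, Pow(167, 2)), -1))) = Add(Mul(36497, Pow(Add(Rational(1, 2), Mul(Rational(2, 3), 39)), -1)), Mul(Rational(1, 13327), Pow(Mul(7, 27889), -1))) = Add(Mul(36497, Pow(Add(Rational(1, 2), 26), -1)), Mul(Rational(1, 13327), Pow(195223, -1))) = Add(Mul(36497, Pow(Rational(53, 2), -1)), Mul(Rational(1, 13327), Rational(1, 195223))) = Add(Mul(36497, Rational(2, 53)), Rational(1, 2601736921)) = Add(Rational(72994, 53), Rational(1, 2601736921)) = Rational(189911184811527, 137892056813)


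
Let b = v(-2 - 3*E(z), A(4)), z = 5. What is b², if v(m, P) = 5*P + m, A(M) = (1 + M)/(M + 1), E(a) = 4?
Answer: 81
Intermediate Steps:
A(M) = 1 (A(M) = (1 + M)/(1 + M) = 1)
v(m, P) = m + 5*P
b = -9 (b = (-2 - 3*4) + 5*1 = (-2 - 12) + 5 = -14 + 5 = -9)
b² = (-9)² = 81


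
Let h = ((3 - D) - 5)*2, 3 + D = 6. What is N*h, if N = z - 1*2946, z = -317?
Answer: 32630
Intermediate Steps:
D = 3 (D = -3 + 6 = 3)
h = -10 (h = ((3 - 1*3) - 5)*2 = ((3 - 3) - 5)*2 = (0 - 5)*2 = -5*2 = -10)
N = -3263 (N = -317 - 1*2946 = -317 - 2946 = -3263)
N*h = -3263*(-10) = 32630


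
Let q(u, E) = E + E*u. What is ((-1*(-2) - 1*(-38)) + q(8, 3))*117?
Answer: 7839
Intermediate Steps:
((-1*(-2) - 1*(-38)) + q(8, 3))*117 = ((-1*(-2) - 1*(-38)) + 3*(1 + 8))*117 = ((2 + 38) + 3*9)*117 = (40 + 27)*117 = 67*117 = 7839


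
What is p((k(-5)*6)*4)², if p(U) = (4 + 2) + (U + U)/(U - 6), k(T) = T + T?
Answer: 106276/1681 ≈ 63.222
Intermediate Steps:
k(T) = 2*T
p(U) = 6 + 2*U/(-6 + U) (p(U) = 6 + (2*U)/(-6 + U) = 6 + 2*U/(-6 + U))
p((k(-5)*6)*4)² = (4*(-9 + 2*(((2*(-5))*6)*4))/(-6 + ((2*(-5))*6)*4))² = (4*(-9 + 2*(-10*6*4))/(-6 - 10*6*4))² = (4*(-9 + 2*(-60*4))/(-6 - 60*4))² = (4*(-9 + 2*(-240))/(-6 - 240))² = (4*(-9 - 480)/(-246))² = (4*(-1/246)*(-489))² = (326/41)² = 106276/1681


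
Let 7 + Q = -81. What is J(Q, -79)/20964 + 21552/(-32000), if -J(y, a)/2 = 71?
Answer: -7130627/10482000 ≈ -0.68027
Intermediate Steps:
Q = -88 (Q = -7 - 81 = -88)
J(y, a) = -142 (J(y, a) = -2*71 = -142)
J(Q, -79)/20964 + 21552/(-32000) = -142/20964 + 21552/(-32000) = -142*1/20964 + 21552*(-1/32000) = -71/10482 - 1347/2000 = -7130627/10482000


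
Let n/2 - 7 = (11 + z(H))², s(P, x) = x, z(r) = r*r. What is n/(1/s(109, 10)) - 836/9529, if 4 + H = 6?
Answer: 44213724/9529 ≈ 4639.9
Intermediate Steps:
H = 2 (H = -4 + 6 = 2)
z(r) = r²
n = 464 (n = 14 + 2*(11 + 2²)² = 14 + 2*(11 + 4)² = 14 + 2*15² = 14 + 2*225 = 14 + 450 = 464)
n/(1/s(109, 10)) - 836/9529 = 464/(1/10) - 836/9529 = 464/(⅒) - 836*1/9529 = 464*10 - 836/9529 = 4640 - 836/9529 = 44213724/9529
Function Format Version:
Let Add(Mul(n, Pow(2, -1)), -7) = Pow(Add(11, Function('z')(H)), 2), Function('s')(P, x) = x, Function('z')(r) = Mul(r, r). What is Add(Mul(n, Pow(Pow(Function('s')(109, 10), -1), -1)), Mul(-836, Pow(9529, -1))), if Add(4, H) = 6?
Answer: Rational(44213724, 9529) ≈ 4639.9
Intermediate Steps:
H = 2 (H = Add(-4, 6) = 2)
Function('z')(r) = Pow(r, 2)
n = 464 (n = Add(14, Mul(2, Pow(Add(11, Pow(2, 2)), 2))) = Add(14, Mul(2, Pow(Add(11, 4), 2))) = Add(14, Mul(2, Pow(15, 2))) = Add(14, Mul(2, 225)) = Add(14, 450) = 464)
Add(Mul(n, Pow(Pow(Function('s')(109, 10), -1), -1)), Mul(-836, Pow(9529, -1))) = Add(Mul(464, Pow(Pow(10, -1), -1)), Mul(-836, Pow(9529, -1))) = Add(Mul(464, Pow(Rational(1, 10), -1)), Mul(-836, Rational(1, 9529))) = Add(Mul(464, 10), Rational(-836, 9529)) = Add(4640, Rational(-836, 9529)) = Rational(44213724, 9529)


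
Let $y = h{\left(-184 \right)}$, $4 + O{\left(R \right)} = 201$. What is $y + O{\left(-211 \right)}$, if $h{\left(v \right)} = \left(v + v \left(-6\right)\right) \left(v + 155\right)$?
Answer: $-26483$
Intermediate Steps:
$O{\left(R \right)} = 197$ ($O{\left(R \right)} = -4 + 201 = 197$)
$h{\left(v \right)} = - 5 v \left(155 + v\right)$ ($h{\left(v \right)} = \left(v - 6 v\right) \left(155 + v\right) = - 5 v \left(155 + v\right)$)
$y = -26680$ ($y = \left(-5\right) \left(-184\right) \left(155 - 184\right) = \left(-5\right) \left(-184\right) \left(-29\right) = -26680$)
$y + O{\left(-211 \right)} = -26680 + 197 = -26483$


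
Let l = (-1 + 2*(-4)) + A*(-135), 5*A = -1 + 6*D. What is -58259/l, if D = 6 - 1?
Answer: 58259/792 ≈ 73.559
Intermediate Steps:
D = 5
A = 29/5 (A = (-1 + 6*5)/5 = (-1 + 30)/5 = (1/5)*29 = 29/5 ≈ 5.8000)
l = -792 (l = (-1 + 2*(-4)) + (29/5)*(-135) = (-1 - 8) - 783 = -9 - 783 = -792)
-58259/l = -58259/(-792) = -58259*(-1/792) = 58259/792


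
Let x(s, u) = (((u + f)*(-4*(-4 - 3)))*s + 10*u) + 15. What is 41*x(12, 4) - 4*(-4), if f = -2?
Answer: 29823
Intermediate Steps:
x(s, u) = 15 + 10*u + s*(-56 + 28*u) (x(s, u) = (((u - 2)*(-4*(-4 - 3)))*s + 10*u) + 15 = (((-2 + u)*(-4*(-7)))*s + 10*u) + 15 = (((-2 + u)*28)*s + 10*u) + 15 = ((-56 + 28*u)*s + 10*u) + 15 = (s*(-56 + 28*u) + 10*u) + 15 = (10*u + s*(-56 + 28*u)) + 15 = 15 + 10*u + s*(-56 + 28*u))
41*x(12, 4) - 4*(-4) = 41*(15 - 56*12 + 10*4 + 28*12*4) - 4*(-4) = 41*(15 - 672 + 40 + 1344) + 16 = 41*727 + 16 = 29807 + 16 = 29823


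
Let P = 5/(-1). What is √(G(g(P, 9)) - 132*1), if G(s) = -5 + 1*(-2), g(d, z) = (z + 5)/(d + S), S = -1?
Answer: I*√139 ≈ 11.79*I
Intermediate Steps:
P = -5 (P = 5*(-1) = -5)
g(d, z) = (5 + z)/(-1 + d) (g(d, z) = (z + 5)/(d - 1) = (5 + z)/(-1 + d))
G(s) = -7 (G(s) = -5 - 2 = -7)
√(G(g(P, 9)) - 132*1) = √(-7 - 132*1) = √(-7 - 132) = √(-139) = I*√139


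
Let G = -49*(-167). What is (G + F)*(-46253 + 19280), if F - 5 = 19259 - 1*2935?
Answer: -661162176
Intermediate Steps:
G = 8183
F = 16329 (F = 5 + (19259 - 1*2935) = 5 + (19259 - 2935) = 5 + 16324 = 16329)
(G + F)*(-46253 + 19280) = (8183 + 16329)*(-46253 + 19280) = 24512*(-26973) = -661162176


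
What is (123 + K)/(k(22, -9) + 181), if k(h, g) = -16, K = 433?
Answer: 556/165 ≈ 3.3697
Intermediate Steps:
(123 + K)/(k(22, -9) + 181) = (123 + 433)/(-16 + 181) = 556/165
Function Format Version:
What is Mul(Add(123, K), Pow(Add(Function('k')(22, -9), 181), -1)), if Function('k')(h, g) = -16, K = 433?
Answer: Rational(556, 165) ≈ 3.3697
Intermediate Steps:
Mul(Add(123, K), Pow(Add(Function('k')(22, -9), 181), -1)) = Mul(Add(123, 433), Pow(Add(-16, 181), -1)) = Mul(556, Pow(165, -1)) = Mul(556, Rational(1, 165)) = Rational(556, 165)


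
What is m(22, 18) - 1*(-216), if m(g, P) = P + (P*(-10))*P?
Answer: -3006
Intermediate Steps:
m(g, P) = P - 10*P² (m(g, P) = P + (-10*P)*P = P - 10*P²)
m(22, 18) - 1*(-216) = 18*(1 - 10*18) - 1*(-216) = 18*(1 - 180) + 216 = 18*(-179) + 216 = -3222 + 216 = -3006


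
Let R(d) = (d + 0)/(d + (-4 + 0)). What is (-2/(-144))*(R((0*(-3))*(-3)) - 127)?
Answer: -127/72 ≈ -1.7639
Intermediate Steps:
R(d) = d/(-4 + d) (R(d) = d/(d - 4) = d/(-4 + d))
(-2/(-144))*(R((0*(-3))*(-3)) - 127) = (-2/(-144))*(((0*(-3))*(-3))/(-4 + (0*(-3))*(-3)) - 127) = (-2*(-1/144))*((0*(-3))/(-4 + 0*(-3)) - 127) = (0/(-4 + 0) - 127)/72 = (0/(-4) - 127)/72 = (0*(-1/4) - 127)/72 = (0 - 127)/72 = (1/72)*(-127) = -127/72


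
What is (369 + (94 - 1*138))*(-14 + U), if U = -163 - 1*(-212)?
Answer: 11375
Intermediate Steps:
U = 49 (U = -163 + 212 = 49)
(369 + (94 - 1*138))*(-14 + U) = (369 + (94 - 1*138))*(-14 + 49) = (369 + (94 - 138))*35 = (369 - 44)*35 = 325*35 = 11375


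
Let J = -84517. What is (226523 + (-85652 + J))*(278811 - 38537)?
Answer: 13540400996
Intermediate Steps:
(226523 + (-85652 + J))*(278811 - 38537) = (226523 + (-85652 - 84517))*(278811 - 38537) = (226523 - 170169)*240274 = 56354*240274 = 13540400996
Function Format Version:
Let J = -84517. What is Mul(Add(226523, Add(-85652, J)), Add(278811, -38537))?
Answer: 13540400996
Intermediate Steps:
Mul(Add(226523, Add(-85652, J)), Add(278811, -38537)) = Mul(Add(226523, Add(-85652, -84517)), Add(278811, -38537)) = Mul(Add(226523, -170169), 240274) = Mul(56354, 240274) = 13540400996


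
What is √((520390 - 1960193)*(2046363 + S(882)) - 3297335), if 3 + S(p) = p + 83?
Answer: I*√2947747974310 ≈ 1.7169e+6*I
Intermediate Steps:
S(p) = 80 + p (S(p) = -3 + (p + 83) = -3 + (83 + p) = 80 + p)
√((520390 - 1960193)*(2046363 + S(882)) - 3297335) = √((520390 - 1960193)*(2046363 + (80 + 882)) - 3297335) = √(-1439803*(2046363 + 962) - 3297335) = √(-1439803*2047325 - 3297335) = √(-2947744676975 - 3297335) = √(-2947747974310) = I*√2947747974310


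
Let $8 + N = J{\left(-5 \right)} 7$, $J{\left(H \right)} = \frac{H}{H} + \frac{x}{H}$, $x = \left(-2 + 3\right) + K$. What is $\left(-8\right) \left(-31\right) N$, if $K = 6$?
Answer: $- \frac{13392}{5} \approx -2678.4$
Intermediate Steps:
$x = 7$ ($x = \left(-2 + 3\right) + 6 = 1 + 6 = 7$)
$J{\left(H \right)} = 1 + \frac{7}{H}$ ($J{\left(H \right)} = \frac{H}{H} + \frac{7}{H} = 1 + \frac{7}{H}$)
$N = - \frac{54}{5}$ ($N = -8 + \frac{7 - 5}{-5} \cdot 7 = -8 + \left(- \frac{1}{5}\right) 2 \cdot 7 = -8 - \frac{14}{5} = - \frac{54}{5} \approx -10.8$)
$\left(-8\right) \left(-31\right) N = \left(-8\right) \left(-31\right) \left(- \frac{54}{5}\right) = 248 \left(- \frac{54}{5}\right) = - \frac{13392}{5}$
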